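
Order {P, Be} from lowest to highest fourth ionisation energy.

The fourth ionization energy removes an electron from the +3 ion. For each element: P³⁺ still has 2 valence electrons; Be³⁺ is already 1 electron into the core.
Core electrons are held far more tightly than valence electrons, so Be tops the IE_4 order.
Approximate IE_4 values (kJ/mol): P 4964, Be 21007.
Overall IE_4 order: P < Be.

P < Be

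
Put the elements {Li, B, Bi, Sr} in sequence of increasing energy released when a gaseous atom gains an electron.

Sr, B, Li, Bi

Li is in period 2, group 1; B is in period 2, group 13; Sr is in period 5, group 2; Bi is in period 6, group 15.
Adding an electron releases more energy for atoms nearer the top right (short of the noble gases).
Here both period and group differ, so the two effects have to be weighed against each other.
B > Sr: both effects reinforce here, so B is clearly the higher of the two.
Li > B: this pair runs against the simple trend — see the exception note.
Bi > Li: the two effects oppose for this pair; the across-period effect wins (91 vs 60 kJ/mol).
Note the exception: Li has a higher electron affinity than B, contrary to the simple trend — B's ns²np¹ configuration gives only a small electron affinity — the sparsely filled np subshell binds an added electron weakly.
For reference (kJ/mol): Li 60, B 27, Sr 5, Bi 91.
So from lowest to highest: Sr < B < Li < Bi.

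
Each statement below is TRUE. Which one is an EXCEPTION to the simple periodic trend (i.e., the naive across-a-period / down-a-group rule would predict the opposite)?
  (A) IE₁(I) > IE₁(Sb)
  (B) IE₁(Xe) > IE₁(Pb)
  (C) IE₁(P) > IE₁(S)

(C)

The general trend: first ionisation energy increases across a period and decreases down a group.
(A) I (period 5, group 17) vs Sb (period 5, group 15): the stated order agrees with the simple trend.
(B) Xe (period 5, group 18) vs Pb (period 6, group 14): the stated order agrees with the simple trend.
(C) P (period 3, group 15) vs S (period 3, group 16): the stated order contradicts the simple trend.
The exception is (C): S (3p⁴) ionizes more easily than half-filled P (3p³) because the paired 3p electron in S is pushed out by e⁻–e⁻ repulsion.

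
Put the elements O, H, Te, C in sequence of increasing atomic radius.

H, O, C, Te

H is in period 1, group 1; C is in period 2, group 14; O is in period 2, group 16; Te is in period 5, group 16.
Radius decreases left→right (rising Z_eff, same n) and increases top→bottom (higher n).
These span different periods and groups, so the two trends combine.
O > H: period and group pull opposite ways; the down-group shift dominates (63 vs 32 pm).
C > O: C lies to the left of O in period 2, so the across-period effect alone puts C larger.
Te > C: period and group pull opposite ways; the down-group shift dominates (136 vs 75 pm).
For reference (pm): H 32, C 75, O 63, Te 136.
So from smallest to largest: H < O < C < Te.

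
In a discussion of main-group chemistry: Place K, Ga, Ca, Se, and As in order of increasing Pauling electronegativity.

K < Ca < Ga < As < Se

K is in period 4, group 1; Ca is in period 4, group 2; Ga is in period 4, group 13; As is in period 4, group 15; Se is in period 4, group 16.
Smaller atoms with higher effective nuclear charge are more electronegative.
All lie in period 4, so electronegativity increases left to right.
So from lowest to highest: K < Ca < Ga < As < Se.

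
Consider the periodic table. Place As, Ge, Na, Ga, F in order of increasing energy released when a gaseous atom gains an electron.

Ga, Na, As, Ge, F

F is in period 2, group 17; Na is in period 3, group 1; Ga is in period 4, group 13; Ge is in period 4, group 14; As is in period 4, group 15.
Electron affinity generally becomes more exothermic across a period toward the halogens and less exothermic down a group.
Neither a single period nor a single group — weigh both effects.
Na > Ga: period and group pull opposite ways; the down-group shift dominates (53 vs 29 kJ/mol).
As > Na: the two effects oppose for this pair; the across-period effect wins (78 vs 53 kJ/mol).
Ge > As: this pair runs against the simple trend — see the exception note.
F > Ge: both effects reinforce here, so F is clearly the higher of the two.
Note the exception: Ge has a higher electron affinity than As, contrary to the simple trend — adding an electron to As's half-filled 4p³ is unfavourable, so Ge (4p²) has the more exothermic EA.
For reference (kJ/mol): F 328, Na 53, Ga 29, Ge 119, As 78.
So from lowest to highest: Ga < Na < As < Ge < F.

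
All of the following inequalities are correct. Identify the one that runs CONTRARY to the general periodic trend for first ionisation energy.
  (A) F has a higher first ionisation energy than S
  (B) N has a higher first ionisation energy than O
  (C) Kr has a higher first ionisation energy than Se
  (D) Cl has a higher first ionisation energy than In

(B)

The general trend: first ionisation energy increases across a period and decreases down a group.
(A) F (period 2, group 17) vs S (period 3, group 16): the stated order agrees with the simple trend.
(B) N (period 2, group 15) vs O (period 2, group 16): the stated order contradicts the simple trend.
(C) Kr (period 4, group 18) vs Se (period 4, group 16): the stated order agrees with the simple trend.
(D) Cl (period 3, group 17) vs In (period 5, group 13): the stated order agrees with the simple trend.
The exception is (B): pairing an electron in O's 2p⁴ costs repulsion energy, so O ionizes more easily than half-filled N (2p³).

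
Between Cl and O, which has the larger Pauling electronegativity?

O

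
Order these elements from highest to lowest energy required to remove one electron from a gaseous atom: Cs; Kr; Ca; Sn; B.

Kr > B > Sn > Ca > Cs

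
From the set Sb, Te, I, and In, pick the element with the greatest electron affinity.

In is in period 5, group 13; Sb is in period 5, group 15; Te is in period 5, group 16; I is in period 5, group 17.
Adding an electron releases more energy for atoms nearer the top right (short of the noble gases).
All lie in period 5, so electron affinity increases left to right.
The greatest electron affinity among these belongs to I.

I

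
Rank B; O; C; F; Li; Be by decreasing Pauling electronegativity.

Li is in period 2, group 1; Be is in period 2, group 2; B is in period 2, group 13; C is in period 2, group 14; O is in period 2, group 16; F is in period 2, group 17.
EN rises left→right (higher Z_eff, smaller atoms) and falls top→bottom (larger, more shielded atoms).
All lie in period 2, so electronegativity increases left to right.
So from highest to lowest: F > O > C > B > Be > Li.

F > O > C > B > Be > Li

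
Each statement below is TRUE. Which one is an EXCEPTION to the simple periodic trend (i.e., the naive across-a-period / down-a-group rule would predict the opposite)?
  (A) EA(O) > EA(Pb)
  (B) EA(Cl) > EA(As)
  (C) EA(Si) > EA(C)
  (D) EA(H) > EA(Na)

The general trend: electron affinity increases across a period and decreases down a group.
(A) O (period 2, group 16) vs Pb (period 6, group 14): the stated order agrees with the simple trend.
(B) Cl (period 3, group 17) vs As (period 4, group 15): the stated order agrees with the simple trend.
(C) Si (period 3, group 14) vs C (period 2, group 14): the stated order contradicts the simple trend.
(D) H (period 1, group 1) vs Na (period 3, group 1): the stated order agrees with the simple trend.
The exception is (C): Si's larger, more diffuse 3p orbitals accept an added electron slightly more readily than C's compact 2p.

(C)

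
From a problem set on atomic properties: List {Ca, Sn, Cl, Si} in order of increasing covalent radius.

Cl, Si, Sn, Ca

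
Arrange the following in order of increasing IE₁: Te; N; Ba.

N is in period 2, group 15; Te is in period 5, group 16; Ba is in period 6, group 2.
IE₁ increases left→right with effective nuclear charge and decreases top→bottom as the valence shell moves farther out.
Here both period and group differ, so the two effects have to be weighed against each other.
Te > Ba: both effects reinforce here, so Te is clearly the higher of the two.
N > Te: the two effects oppose for this pair; the down-group effect wins (1402 vs 869 kJ/mol).
Approximate values (kJ/mol): N 1402, Te 869, Ba 503.
So from lowest to highest: Ba < Te < N.

Ba, Te, N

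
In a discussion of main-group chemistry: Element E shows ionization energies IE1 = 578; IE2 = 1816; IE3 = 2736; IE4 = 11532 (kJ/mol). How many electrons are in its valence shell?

3

Look for the largest jump between consecutive ionization energies: IE4/IE3 ≈ 4.2, far larger than any earlier ratio.
That jump marks the point where a core electron is being removed. So the atom has 3 valence electrons.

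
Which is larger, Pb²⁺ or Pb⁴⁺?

Both ions have Z = 82 protons, but Pb⁴⁺ has lost more electrons, so its remaining electrons feel a larger effective nuclear charge per electron and are pulled in more tightly.
Higher positive charge → smaller ion, so Pb²⁺ > Pb⁴⁺.

Pb²⁺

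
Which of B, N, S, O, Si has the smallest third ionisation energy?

Si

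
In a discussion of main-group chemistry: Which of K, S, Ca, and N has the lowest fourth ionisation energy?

S

IE_4 is the cost of taking one more electron from the +3 cation: K³⁺ is already 2 electrons into the core; S³⁺ still has 3 valence electrons; Ca³⁺ is already 1 electron into the core; N³⁺ still has 2 valence electrons.
Usually core removal costs more than valence removal, but here the competition is close: a tightly held n=2 valence electron can cost more to remove than an n=3 core electron, so the actual values have to decide it.
Valence configurations: S³⁺ [Ne]3s²3p¹, N³⁺ [He]2s².
Approximate IE_4 values (kJ/mol): K 5877, S 4556, Ca 6491, N 7475.
Hence IE_4: S < K < Ca < N.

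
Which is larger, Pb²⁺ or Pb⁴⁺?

Both ions have Z = 82 protons, but Pb⁴⁺ has lost more electrons, so its remaining electrons feel a larger effective nuclear charge per electron and are pulled in more tightly.
Higher positive charge → smaller ion, so Pb²⁺ > Pb⁴⁺.

Pb²⁺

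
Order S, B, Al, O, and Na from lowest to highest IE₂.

Al, S, B, O, Na

The second ionization energy removes an electron from the +1 ion. For each element: S⁺ still has 5 valence electrons; B⁺ still has 2 valence electrons; Al⁺ still has 2 valence electrons; O⁺ still has 5 valence electrons; Na⁺ is the bare [Ne] core.
Pulling an electron out of a noble-gas core costs far more than removing a remaining valence electron, so Na sits at the high end of IE_2.
Valence configurations: S⁺ [Ne]3s²3p³, B⁺ [He]2s², Al⁺ [Ne]3s², O⁺ [He]2s²2p³.
The numbers (kJ/mol): S 2252, B 2427, Al 1817, O 3388, Na 4562.
Overall IE_2 order: Al < S < B < O < Na.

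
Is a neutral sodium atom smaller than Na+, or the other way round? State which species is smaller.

Na+

Forming Na+ removes 1 electron from Na. Fewer electrons for the same nuclear charge means less shielding and a higher Z_eff on the remaining electrons, and for main-group metals the entire outer shell is lost.
A cation is smaller than its parent atom: Na+ < Na.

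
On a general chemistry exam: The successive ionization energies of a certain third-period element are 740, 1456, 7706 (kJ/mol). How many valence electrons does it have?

2

Look for the largest jump between consecutive ionization energies: IE3/IE2 ≈ 5.3, far larger than any earlier ratio.
That jump marks the point where a core electron is being removed. So the atom has 2 valence electrons.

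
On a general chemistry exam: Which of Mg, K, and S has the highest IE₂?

Consider each +1 ion: Mg⁺ still has 1 valence electron; K⁺ is the bare [Ar] core; S⁺ still has 5 valence electrons.
Breaking into a closed-shell core is much more expensive than removing a leftover valence electron — K has the largest IE_2 here.
Valence configurations: Mg⁺ [Ne]3s¹, S⁺ [Ne]3s²3p³.
The numbers (kJ/mol): Mg 1451, K 3052, S 2252.
Putting it together, IE_2: Mg < S < K.

K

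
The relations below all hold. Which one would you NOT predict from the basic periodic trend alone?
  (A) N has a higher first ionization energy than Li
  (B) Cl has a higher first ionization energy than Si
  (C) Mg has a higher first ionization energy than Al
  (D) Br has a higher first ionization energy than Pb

(C)

The general trend: first ionization energy increases across a period and decreases down a group.
(A) N (period 2, group 15) vs Li (period 2, group 1): the stated order agrees with the simple trend.
(B) Cl (period 3, group 17) vs Si (period 3, group 14): the stated order agrees with the simple trend.
(C) Mg (period 3, group 2) vs Al (period 3, group 13): the stated order contradicts the simple trend.
(D) Br (period 4, group 17) vs Pb (period 6, group 14): the stated order agrees with the simple trend.
The exception is (C): Al's single 3p electron is easier to remove than one from Mg's filled 3s².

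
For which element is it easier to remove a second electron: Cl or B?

Cl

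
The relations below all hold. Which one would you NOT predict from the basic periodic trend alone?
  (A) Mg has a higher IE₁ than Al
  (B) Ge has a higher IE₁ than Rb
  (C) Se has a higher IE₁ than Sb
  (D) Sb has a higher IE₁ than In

(A)

The general trend: IE₁ increases across a period and decreases down a group.
(A) Mg (period 3, group 2) vs Al (period 3, group 13): the stated order contradicts the simple trend.
(B) Ge (period 4, group 14) vs Rb (period 5, group 1): the stated order agrees with the simple trend.
(C) Se (period 4, group 16) vs Sb (period 5, group 15): the stated order agrees with the simple trend.
(D) Sb (period 5, group 15) vs In (period 5, group 13): the stated order agrees with the simple trend.
The exception is (A): Al's single 3p electron is easier to remove than one from Mg's filled 3s².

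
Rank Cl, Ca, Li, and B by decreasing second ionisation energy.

Li > B > Cl > Ca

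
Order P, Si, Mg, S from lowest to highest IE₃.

P < Si < S < Mg

IE_3 is the cost of taking one more electron from the +2 cation: P²⁺ still has 3 valence electrons; Si²⁺ still has 2 valence electrons; Mg²⁺ is the bare [Ne] core; S²⁺ still has 4 valence electrons.
Core electrons are held far more tightly than valence electrons, so Mg tops the IE_3 order.
Valence configurations: P²⁺ [Ne]3s²3p¹, Si²⁺ [Ne]3s², S²⁺ [Ne]3s²3p².
P²⁺ loses a lone 3p electron whereas Si²⁺ must break into a filled 3s² pair, so IE_3(Si) > IE_3(P) even though P has the higher nuclear charge.
Tabulated IE_3 (kJ/mol): P 2914, Si 3232, Mg 7733, S 3357.
So the third ionization energies run P < Si < S < Mg.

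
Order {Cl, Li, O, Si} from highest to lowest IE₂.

Consider each +1 ion: Cl⁺ still has 6 valence electrons; Li⁺ is the bare [He] core; O⁺ still has 5 valence electrons; Si⁺ still has 3 valence electrons.
Breaking into a closed-shell core is much more expensive than removing a leftover valence electron — Li has the largest IE_2 here.
Valence configurations: Cl⁺ [Ne]3s²3p⁴, O⁺ [He]2s²2p³, Si⁺ [Ne]3s²3p¹.
Approximate IE_2 values (kJ/mol): Cl 2298, Li 7298, O 3388, Si 1577.
Hence IE_2: Si < Cl < O < Li.

Li, O, Cl, Si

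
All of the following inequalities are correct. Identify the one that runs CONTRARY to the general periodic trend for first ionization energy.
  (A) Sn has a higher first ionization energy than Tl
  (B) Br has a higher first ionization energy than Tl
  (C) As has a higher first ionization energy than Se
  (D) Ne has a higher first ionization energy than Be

(C)

The general trend: first ionization energy increases across a period and decreases down a group.
(A) Sn (period 5, group 14) vs Tl (period 6, group 13): the stated order agrees with the simple trend.
(B) Br (period 4, group 17) vs Tl (period 6, group 13): the stated order agrees with the simple trend.
(C) As (period 4, group 15) vs Se (period 4, group 16): the stated order contradicts the simple trend.
(D) Ne (period 2, group 18) vs Be (period 2, group 2): the stated order agrees with the simple trend.
The exception is (C): Se (4p⁴) ionizes more easily than half-filled As (4p³).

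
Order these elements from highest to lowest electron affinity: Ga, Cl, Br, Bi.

Electron affinity generally becomes more exothermic across a period toward the halogens and less exothermic down a group.
These span different periods and groups, so the two trends combine.
Bi > Ga: the two effects oppose for this pair; the across-period effect wins (91 vs 29 kJ/mol).
Br > Bi: both effects reinforce here, so Br is clearly the higher of the two.
Cl > Br: Cl sits above Br in group 17, so the down-group effect alone puts Cl higher.
Tabulated electron affinity (kJ/mol): Cl 349, Ga 29, Br 325, Bi 91.
So from highest to lowest: Cl > Br > Bi > Ga.

Cl > Br > Bi > Ga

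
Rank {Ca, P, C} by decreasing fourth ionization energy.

Ca, C, P

IE_4 is the cost of taking one more electron from the +3 cation: Ca³⁺ is already 1 electron into the core; P³⁺ still has 2 valence electrons; C³⁺ still has 1 valence electron.
Core electrons are held far more tightly than valence electrons, so Ca tops the IE_4 order.
Valence configurations: P³⁺ [Ne]3s², C³⁺ [He]2s¹.
The numbers (kJ/mol): Ca 6491, P 4964, C 6223.
Hence IE_4: P < C < Ca.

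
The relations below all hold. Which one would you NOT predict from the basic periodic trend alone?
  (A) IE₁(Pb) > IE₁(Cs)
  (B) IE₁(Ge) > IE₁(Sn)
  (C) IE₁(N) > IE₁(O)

(C)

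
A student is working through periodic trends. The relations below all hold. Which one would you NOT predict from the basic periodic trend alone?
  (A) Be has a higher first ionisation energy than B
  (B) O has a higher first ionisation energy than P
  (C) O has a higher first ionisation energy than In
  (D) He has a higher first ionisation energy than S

(A)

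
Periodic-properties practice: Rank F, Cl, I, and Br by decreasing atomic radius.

F is in period 2, group 17; Cl is in period 3, group 17; Br is in period 4, group 17; I is in period 5, group 17.
Atomic radius shrinks across a period as nuclear charge pulls the same shell inward, and grows down a group as new shells are added.
All are in group 17, so atomic radius increases down the group.
So from largest to smallest: I > Br > Cl > F.

I, Br, Cl, F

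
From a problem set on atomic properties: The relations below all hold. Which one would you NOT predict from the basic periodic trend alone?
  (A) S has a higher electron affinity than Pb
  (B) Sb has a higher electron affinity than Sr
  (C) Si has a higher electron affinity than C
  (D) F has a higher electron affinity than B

The general trend: electron affinity increases across a period and decreases down a group.
(A) S (period 3, group 16) vs Pb (period 6, group 14): the stated order agrees with the simple trend.
(B) Sb (period 5, group 15) vs Sr (period 5, group 2): the stated order agrees with the simple trend.
(C) Si (period 3, group 14) vs C (period 2, group 14): the stated order contradicts the simple trend.
(D) F (period 2, group 17) vs B (period 2, group 13): the stated order agrees with the simple trend.
The exception is (C): Si's larger, more diffuse 3p orbitals accept an added electron slightly more readily than C's compact 2p.

(C)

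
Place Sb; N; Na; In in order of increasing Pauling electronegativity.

Na, In, Sb, N

N is in period 2, group 15; Na is in period 3, group 1; In is in period 5, group 13; Sb is in period 5, group 15.
Electronegativity increases across a period and decreases down a group, tracking effective nuclear charge and atomic size.
Neither a single period nor a single group — weigh both effects.
In > Na: the two effects oppose for this pair; the across-period effect wins (1.78 vs 0.93).
Sb > In: Sb lies to the right of In in period 5, so the across-period effect alone puts Sb higher.
N > Sb: N sits above Sb in group 15, so the down-group effect alone puts N higher.
Approximate values (Pauling): N 3.04, Na 0.93, In 1.78, Sb 2.05.
So from lowest to highest: Na < In < Sb < N.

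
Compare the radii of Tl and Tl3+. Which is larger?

Forming Tl3+ removes 3 electrons from Tl. Fewer electrons for the same nuclear charge means less shielding and a higher Z_eff on the remaining electrons, and for main-group metals the entire outer shell is lost.
A cation is smaller than its parent atom: Tl3+ < Tl.

Tl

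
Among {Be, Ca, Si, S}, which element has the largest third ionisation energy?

The third ionization energy removes an electron from the +2 ion. For each element: Be²⁺ is the bare [He] core; Ca²⁺ is the bare [Ar] core; Si²⁺ still has 2 valence electrons; S²⁺ still has 4 valence electrons.
Pulling an electron out of a noble-gas core costs far more than removing a remaining valence electron, so Ca and Be sit at the high end of IE_3.
Valence configurations: Si²⁺ [Ne]3s², S²⁺ [Ne]3s²3p².
Tabulated IE_3 (kJ/mol): Be 14849, Ca 4912, Si 3232, S 3357.
Overall IE_3 order: Si < S < Ca < Be.

Be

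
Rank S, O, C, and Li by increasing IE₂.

S < C < O < Li

Consider each +1 ion: S⁺ still has 5 valence electrons; O⁺ still has 5 valence electrons; C⁺ still has 3 valence electrons; Li⁺ is the bare [He] core.
Pulling an electron out of a noble-gas core costs far more than removing a remaining valence electron, so Li sits at the high end of IE_2.
Valence configurations: S⁺ [Ne]3s²3p³, O⁺ [He]2s²2p³, C⁺ [He]2s²2p¹.
Approximate IE_2 values (kJ/mol): S 2252, O 3388, C 2353, Li 7298.
Overall IE_2 order: S < C < O < Li.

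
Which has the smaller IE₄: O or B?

O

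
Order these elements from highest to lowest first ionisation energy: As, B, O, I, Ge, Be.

O > I > As > Be > B > Ge

Be is in period 2, group 2; B is in period 2, group 13; O is in period 2, group 16; Ge is in period 4, group 14; As is in period 4, group 15; I is in period 5, group 17.
Across a period the outer electron is held more tightly (higher IE₁); down a group it sits in a higher shell, more shielded, and comes off more easily.
These span different periods and groups, so the two trends combine.
B > Ge: the two effects oppose for this pair; the down-group effect wins (801 vs 762 kJ/mol).
Be > B: this pair runs against the simple trend — see the exception note.
As > Be: the two effects oppose for this pair; the across-period effect wins (947 vs 900 kJ/mol).
I > As: the two effects oppose for this pair; the across-period effect wins (1008 vs 947 kJ/mol).
O > I: the two effects oppose for this pair; the down-group effect wins (1314 vs 1008 kJ/mol).
Note the exception: Be has a higher first ionization energy than B, contrary to the simple trend — removing B's lone 2p electron is easier than breaking Be's filled 2s².
Tabulated first ionization energy (kJ/mol): Be 900, B 801, O 1314, Ge 762, As 947, I 1008.
So from highest to lowest: O > I > As > Be > B > Ge.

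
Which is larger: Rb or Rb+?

Forming Rb+ removes 1 electron from Rb. Fewer electrons for the same nuclear charge means less shielding and a higher Z_eff on the remaining electrons, and for main-group metals the entire outer shell is lost.
A cation is smaller than its parent atom: Rb+ < Rb.

Rb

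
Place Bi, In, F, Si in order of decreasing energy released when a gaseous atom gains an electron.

F is in period 2, group 17; Si is in period 3, group 14; In is in period 5, group 13; Bi is in period 6, group 15.
Electron affinity generally becomes more exothermic across a period toward the halogens and less exothermic down a group.
Neither a single period nor a single group — weigh both effects.
Bi > In: period and group pull opposite ways; the across-period shift dominates (91 vs 29 kJ/mol).
Si > Bi: the two effects oppose for this pair; the down-group effect wins (134 vs 91 kJ/mol).
F > Si: relative to Si, both the across-period and down-group shifts push F's electron affinity up.
For reference (kJ/mol): F 328, Si 134, In 29, Bi 91.
So from highest to lowest: F > Si > Bi > In.

F, Si, Bi, In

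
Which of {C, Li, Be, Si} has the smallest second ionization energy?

The second ionization energy removes an electron from the +1 ion. For each element: C⁺ still has 3 valence electrons; Li⁺ is the bare [He] core; Be⁺ still has 1 valence electron; Si⁺ still has 3 valence electrons.
Breaking into a closed-shell core is much more expensive than removing a leftover valence electron — Li has the largest IE_2 here.
Valence configurations: C⁺ [He]2s²2p¹, Be⁺ [He]2s¹, Si⁺ [Ne]3s²3p¹.
Approximate IE_2 values (kJ/mol): C 2353, Li 7298, Be 1757, Si 1577.
Putting it together, IE_2: Si < Be < C < Li.

Si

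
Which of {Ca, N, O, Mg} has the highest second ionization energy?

The second ionization energy removes an electron from the +1 ion. For each element: Ca⁺ still has 1 valence electron; N⁺ still has 4 valence electrons; O⁺ still has 5 valence electrons; Mg⁺ still has 1 valence electron.
All are still removing valence electrons, so compare the +1 ions as you would atoms: IE_2 generally rises across a period (higher Z_eff) and falls down a group (larger shell), subject to the usual subshell exceptions.
Valence configurations: Ca⁺ [Ar]4s¹, N⁺ [He]2s²2p², O⁺ [He]2s²2p³, Mg⁺ [Ne]3s¹.
Tabulated IE_2 (kJ/mol): Ca 1145, N 2856, O 3388, Mg 1451.
Overall IE_2 order: Ca < Mg < N < O.

O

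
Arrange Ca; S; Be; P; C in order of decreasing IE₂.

After 1 electron has been removed, what remains? Ca⁺ still has 1 valence electron; S⁺ still has 5 valence electrons; Be⁺ still has 1 valence electron; P⁺ still has 4 valence electrons; C⁺ still has 3 valence electrons.
All are still removing valence electrons, so compare the +1 ions as you would atoms: IE_2 generally rises across a period (higher Z_eff) and falls down a group (larger shell), subject to the usual subshell exceptions.
Valence configurations: Ca⁺ [Ar]4s¹, S⁺ [Ne]3s²3p³, Be⁺ [He]2s¹, P⁺ [Ne]3s²3p², C⁺ [He]2s²2p¹.
Tabulated IE_2 (kJ/mol): Ca 1145, S 2252, Be 1757, P 1907, C 2353.
Overall IE_2 order: Ca < Be < P < S < C.

C > S > P > Be > Ca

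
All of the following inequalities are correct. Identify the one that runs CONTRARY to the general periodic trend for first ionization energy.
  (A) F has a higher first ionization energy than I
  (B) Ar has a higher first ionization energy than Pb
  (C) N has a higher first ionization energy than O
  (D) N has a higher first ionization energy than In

The general trend: first ionization energy increases across a period and decreases down a group.
(A) F (period 2, group 17) vs I (period 5, group 17): the stated order agrees with the simple trend.
(B) Ar (period 3, group 18) vs Pb (period 6, group 14): the stated order agrees with the simple trend.
(C) N (period 2, group 15) vs O (period 2, group 16): the stated order contradicts the simple trend.
(D) N (period 2, group 15) vs In (period 5, group 13): the stated order agrees with the simple trend.
The exception is (C): pairing an electron in O's 2p⁴ costs repulsion energy, so O ionizes more easily than half-filled N (2p³).

(C)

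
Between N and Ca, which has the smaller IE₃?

N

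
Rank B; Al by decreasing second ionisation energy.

Consider each +1 ion: B⁺ still has 2 valence electrons; Al⁺ still has 2 valence electrons.
All are still removing valence electrons, so compare the +1 ions as you would atoms: IE_2 generally rises across a period (higher Z_eff) and falls down a group (larger shell), subject to the usual subshell exceptions.
Valence configurations: B⁺ [He]2s², Al⁺ [Ne]3s².
Tabulated IE_2 (kJ/mol): B 2427, Al 1817.
Overall IE_2 order: Al < B.

B, Al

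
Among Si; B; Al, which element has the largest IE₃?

After 2 electrons have been removed, what remains? Si²⁺ still has 2 valence electrons; B²⁺ still has 1 valence electron; Al²⁺ still has 1 valence electron.
All are still removing valence electrons, so compare the +2 ions as you would atoms: IE_3 generally rises across a period (higher Z_eff) and falls down a group (larger shell), subject to the usual subshell exceptions.
Valence configurations: Si²⁺ [Ne]3s², B²⁺ [He]2s¹, Al²⁺ [Ne]3s¹.
Approximate IE_3 values (kJ/mol): Si 3232, B 3660, Al 2745.
Hence IE_3: Al < Si < B.

B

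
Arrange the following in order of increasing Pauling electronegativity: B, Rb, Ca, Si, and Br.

Rb < Ca < Si < B < Br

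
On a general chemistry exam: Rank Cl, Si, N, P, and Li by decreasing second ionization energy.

Li > N > Cl > P > Si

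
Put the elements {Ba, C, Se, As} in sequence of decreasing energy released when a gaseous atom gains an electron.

Se > C > As > Ba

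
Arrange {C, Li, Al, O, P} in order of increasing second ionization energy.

Al < P < C < O < Li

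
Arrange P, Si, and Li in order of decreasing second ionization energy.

IE_2 is the cost of taking one more electron from the +1 cation: P⁺ still has 4 valence electrons; Si⁺ still has 3 valence electrons; Li⁺ is the bare [He] core.
Pulling an electron out of a noble-gas core costs far more than removing a remaining valence electron, so Li sits at the high end of IE_2.
Valence configurations: P⁺ [Ne]3s²3p², Si⁺ [Ne]3s²3p¹.
Tabulated IE_2 (kJ/mol): P 1907, Si 1577, Li 7298.
Hence IE_2: Si < P < Li.

Li > P > Si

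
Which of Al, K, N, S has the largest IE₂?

IE_2 is the cost of taking one more electron from the +1 cation: Al⁺ still has 2 valence electrons; K⁺ is the bare [Ar] core; N⁺ still has 4 valence electrons; S⁺ still has 5 valence electrons.
Breaking into a closed-shell core is much more expensive than removing a leftover valence electron — K has the largest IE_2 here.
Valence configurations: Al⁺ [Ne]3s², N⁺ [He]2s²2p², S⁺ [Ne]3s²3p³.
Approximate IE_2 values (kJ/mol): Al 1817, K 3052, N 2856, S 2252.
So the second ionization energies run Al < S < N < K.

K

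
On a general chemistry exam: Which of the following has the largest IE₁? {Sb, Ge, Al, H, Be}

H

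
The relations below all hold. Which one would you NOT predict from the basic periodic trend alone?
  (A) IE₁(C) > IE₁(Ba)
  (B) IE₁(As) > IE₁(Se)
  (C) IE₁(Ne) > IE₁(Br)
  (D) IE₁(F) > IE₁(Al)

The general trend: first ionisation energy increases across a period and decreases down a group.
(A) C (period 2, group 14) vs Ba (period 6, group 2): the stated order agrees with the simple trend.
(B) As (period 4, group 15) vs Se (period 4, group 16): the stated order contradicts the simple trend.
(C) Ne (period 2, group 18) vs Br (period 4, group 17): the stated order agrees with the simple trend.
(D) F (period 2, group 17) vs Al (period 3, group 13): the stated order agrees with the simple trend.
The exception is (B): Se (4p⁴) ionizes more easily than half-filled As (4p³).

(B)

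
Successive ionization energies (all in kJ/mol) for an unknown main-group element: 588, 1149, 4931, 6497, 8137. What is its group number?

Group 2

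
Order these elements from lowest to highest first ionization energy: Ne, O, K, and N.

K < O < N < Ne

IE₁ increases left→right with effective nuclear charge and decreases top→bottom as the valence shell moves farther out.
Neither a single period nor a single group — weigh both effects.
O > K: both effects reinforce here, so O is clearly the higher of the two.
N > O: this pair runs against the simple trend — see the exception note.
Ne > N: both are in period 2; the period trend gives Ne the larger value.
Note the exception: N has a higher first ionization energy than O, contrary to the simple trend — pairing an electron in O's 2p⁴ costs repulsion energy, so O ionizes more easily than half-filled N (2p³).
Tabulated first ionization energy (kJ/mol): N 1402, O 1314, Ne 2081, K 419.
So from lowest to highest: K < O < N < Ne.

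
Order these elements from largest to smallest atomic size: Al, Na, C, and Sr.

Sr > Na > Al > C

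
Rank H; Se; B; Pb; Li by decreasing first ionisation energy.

H, Se, B, Pb, Li

H is in period 1, group 1; Li is in period 2, group 1; B is in period 2, group 13; Se is in period 4, group 16; Pb is in period 6, group 14.
Removing the outermost electron gets harder across a period and easier down a group.
These span different periods and groups, so the two trends combine.
Pb > Li: period and group pull opposite ways; the across-period shift dominates (716 vs 520 kJ/mol).
B > Pb: period and group pull opposite ways; the down-group shift dominates (801 vs 716 kJ/mol).
Se > B: the two effects oppose for this pair; the across-period effect wins (941 vs 801 kJ/mol).
H > Se: period and group pull opposite ways; the down-group shift dominates (1312 vs 941 kJ/mol).
For reference (kJ/mol): H 1312, Li 520, B 801, Se 941, Pb 716.
So from highest to lowest: H > Se > B > Pb > Li.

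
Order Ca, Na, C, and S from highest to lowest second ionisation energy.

After 1 electron has been removed, what remains? Ca⁺ still has 1 valence electron; Na⁺ is the bare [Ne] core; C⁺ still has 3 valence electrons; S⁺ still has 5 valence electrons.
Pulling an electron out of a noble-gas core costs far more than removing a remaining valence electron, so Na sits at the high end of IE_2.
Valence configurations: Ca⁺ [Ar]4s¹, C⁺ [He]2s²2p¹, S⁺ [Ne]3s²3p³.
Approximate IE_2 values (kJ/mol): Ca 1145, Na 4562, C 2353, S 2252.
Overall IE_2 order: Ca < S < C < Na.

Na, C, S, Ca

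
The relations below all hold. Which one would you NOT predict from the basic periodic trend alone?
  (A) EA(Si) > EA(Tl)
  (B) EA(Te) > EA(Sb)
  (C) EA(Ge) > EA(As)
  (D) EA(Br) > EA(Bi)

(C)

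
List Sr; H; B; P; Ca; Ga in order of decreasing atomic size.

Sr > Ca > Ga > P > B > H

H is in period 1, group 1; B is in period 2, group 13; P is in period 3, group 15; Ca is in period 4, group 2; Ga is in period 4, group 13; Sr is in period 5, group 2.
Radius decreases left→right (rising Z_eff, same n) and increases top→bottom (higher n).
These span different periods and groups, so the two trends combine.
B > H: the two effects oppose for this pair; the down-group effect wins (85 vs 32 pm).
P > B: period and group pull opposite ways; the down-group shift dominates (111 vs 85 pm).
Ga > P: relative to P, both the across-period and down-group shifts push Ga's atomic radius up.
Ca > Ga: Ca lies to the left of Ga in period 4, so the across-period effect alone puts Ca larger.
Sr > Ca: they share group 2; the group trend gives Sr the larger value.
Tabulated atomic radius (pm): H 32, B 85, P 111, Ca 171, Ga 124, Sr 185.
So from largest to smallest: Sr > Ca > Ga > P > B > H.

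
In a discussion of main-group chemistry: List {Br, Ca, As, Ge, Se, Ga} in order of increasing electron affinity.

Ca is in period 4, group 2; Ga is in period 4, group 13; Ge is in period 4, group 14; As is in period 4, group 15; Se is in period 4, group 16; Br is in period 4, group 17.
Adding an electron releases more energy for atoms nearer the top right (short of the noble gases).
All lie in period 4; the across-period trend (electron affinity increases left to right) applies, with the exception below.
Note the exception: Ge has a higher electron affinity than As, contrary to the simple trend — adding an electron to As's half-filled 4p³ is unfavourable, so Ge (4p²) has the more exothermic EA.
Approximate values (kJ/mol): Ca 2, Ga 29, Ge 119, As 78, Se 195, Br 325.
So from lowest to highest: Ca < Ga < As < Ge < Se < Br.

Ca < Ga < As < Ge < Se < Br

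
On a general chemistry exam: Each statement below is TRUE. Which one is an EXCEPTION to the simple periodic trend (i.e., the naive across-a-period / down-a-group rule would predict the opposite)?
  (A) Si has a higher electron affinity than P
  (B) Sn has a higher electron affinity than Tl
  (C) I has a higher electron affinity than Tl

The general trend: electron affinity increases across a period and decreases down a group.
(A) Si (period 3, group 14) vs P (period 3, group 15): the stated order contradicts the simple trend.
(B) Sn (period 5, group 14) vs Tl (period 6, group 13): the stated order agrees with the simple trend.
(C) I (period 5, group 17) vs Tl (period 6, group 13): the stated order agrees with the simple trend.
The exception is (A): adding an electron to P's half-filled 3p³ is unfavourable, so Si (3p²) has the more exothermic EA.

(A)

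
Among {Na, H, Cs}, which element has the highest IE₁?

H is in period 1, group 1; Na is in period 3, group 1; Cs is in period 6, group 1.
Across a period the outer electron is held more tightly (higher IE₁); down a group it sits in a higher shell, more shielded, and comes off more easily.
All are in group 1, so first ionization energy increases up the group.
The highest IE₁ among these belongs to H.

H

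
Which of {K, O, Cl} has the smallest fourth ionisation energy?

Cl

After 3 electrons have been removed, what remains? K³⁺ is already 2 electrons into the core; O³⁺ still has 3 valence electrons; Cl³⁺ still has 4 valence electrons.
Usually core removal costs more than valence removal, but here the competition is close: a tightly held n=2 valence electron can cost more to remove than an n=3 core electron, so the actual values have to decide it.
Valence configurations: O³⁺ [He]2s²2p¹, Cl³⁺ [Ne]3s²3p².
Approximate IE_4 values (kJ/mol): K 5877, O 7469, Cl 5159.
So the fourth ionization energies run Cl < K < O.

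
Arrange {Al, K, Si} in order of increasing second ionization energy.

Si, Al, K

After 1 electron has been removed, what remains? Al⁺ still has 2 valence electrons; K⁺ is the bare [Ar] core; Si⁺ still has 3 valence electrons.
Core electrons are held far more tightly than valence electrons, so K tops the IE_2 order.
Valence configurations: Al⁺ [Ne]3s², Si⁺ [Ne]3s²3p¹.
Si⁺ loses a lone 3p electron whereas Al⁺ must break into a filled 3s² pair, so IE_2(Al) > IE_2(Si) even though Si has the higher nuclear charge.
The numbers (kJ/mol): Al 1817, K 3052, Si 1577.
Hence IE_2: Si < Al < K.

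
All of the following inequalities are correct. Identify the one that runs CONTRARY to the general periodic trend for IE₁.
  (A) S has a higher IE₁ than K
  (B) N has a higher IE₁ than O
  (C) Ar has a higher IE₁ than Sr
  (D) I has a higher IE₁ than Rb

The general trend: IE₁ increases across a period and decreases down a group.
(A) S (period 3, group 16) vs K (period 4, group 1): the stated order agrees with the simple trend.
(B) N (period 2, group 15) vs O (period 2, group 16): the stated order contradicts the simple trend.
(C) Ar (period 3, group 18) vs Sr (period 5, group 2): the stated order agrees with the simple trend.
(D) I (period 5, group 17) vs Rb (period 5, group 1): the stated order agrees with the simple trend.
The exception is (B): pairing an electron in O's 2p⁴ costs repulsion energy, so O ionizes more easily than half-filled N (2p³).

(B)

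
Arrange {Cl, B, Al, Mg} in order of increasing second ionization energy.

Mg < Al < Cl < B

The second ionization energy removes an electron from the +1 ion. For each element: Cl⁺ still has 6 valence electrons; B⁺ still has 2 valence electrons; Al⁺ still has 2 valence electrons; Mg⁺ still has 1 valence electron.
All are still removing valence electrons, so compare the +1 ions as you would atoms: IE_2 generally rises across a period (higher Z_eff) and falls down a group (larger shell), subject to the usual subshell exceptions.
Valence configurations: Cl⁺ [Ne]3s²3p⁴, B⁺ [He]2s², Al⁺ [Ne]3s², Mg⁺ [Ne]3s¹.
Tabulated IE_2 (kJ/mol): Cl 2298, B 2427, Al 1817, Mg 1451.
Hence IE_2: Mg < Al < Cl < B.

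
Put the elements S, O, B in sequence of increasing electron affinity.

B < O < S

Electron affinity generally becomes more exothermic across a period toward the halogens and less exothermic down a group.
Neither a single period nor a single group — weigh both effects.
O > B: O lies to the right of B in period 2, so the across-period effect alone puts O higher.
S > O: this pair runs against the simple trend — see the exception note.
Note the exception: S has a higher electron affinity than O, contrary to the simple trend — the compact 2p subshell of O repels the added electron more than S's larger 3p does.
For reference (kJ/mol): B 27, O 141, S 200.
So from lowest to highest: B < O < S.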